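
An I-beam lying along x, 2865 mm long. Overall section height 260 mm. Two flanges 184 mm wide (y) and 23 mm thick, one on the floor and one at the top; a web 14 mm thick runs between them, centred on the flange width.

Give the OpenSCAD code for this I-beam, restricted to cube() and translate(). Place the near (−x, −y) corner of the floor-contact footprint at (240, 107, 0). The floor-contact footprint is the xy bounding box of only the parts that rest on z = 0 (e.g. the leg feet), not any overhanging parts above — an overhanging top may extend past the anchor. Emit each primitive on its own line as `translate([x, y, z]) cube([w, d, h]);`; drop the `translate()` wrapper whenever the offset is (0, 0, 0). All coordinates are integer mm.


translate([240, 107, 0]) cube([2865, 184, 23]);
translate([240, 192, 23]) cube([2865, 14, 214]);
translate([240, 107, 237]) cube([2865, 184, 23]);


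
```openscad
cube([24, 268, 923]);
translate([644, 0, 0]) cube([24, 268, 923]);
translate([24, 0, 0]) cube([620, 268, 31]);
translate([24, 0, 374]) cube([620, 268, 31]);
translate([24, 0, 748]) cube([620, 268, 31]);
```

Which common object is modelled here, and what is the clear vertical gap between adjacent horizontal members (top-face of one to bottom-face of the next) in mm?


A bookshelf. The clear shelf gap is 343 mm.

Two tall side panels with 3 horizontal boards between them — a bookshelf. The first two shelf undersides are at z = 0 and z = 374; with shelf thickness 31, the clear gap is 374 − 0 − 31 = 343 mm.


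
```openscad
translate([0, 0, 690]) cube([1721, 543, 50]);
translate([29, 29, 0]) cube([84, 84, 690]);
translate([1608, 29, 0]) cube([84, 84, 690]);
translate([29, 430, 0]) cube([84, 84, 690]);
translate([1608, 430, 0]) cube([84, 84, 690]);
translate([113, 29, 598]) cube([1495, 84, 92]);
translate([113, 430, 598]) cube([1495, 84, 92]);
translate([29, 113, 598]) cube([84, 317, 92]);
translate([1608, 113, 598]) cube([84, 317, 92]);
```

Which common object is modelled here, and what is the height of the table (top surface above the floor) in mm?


A table. The table height is 740 mm.

A 1721×543×50 slab sits at z = 690 on four 84 mm square posts — a table. The top surface is at 690 + 50 = 740 mm.


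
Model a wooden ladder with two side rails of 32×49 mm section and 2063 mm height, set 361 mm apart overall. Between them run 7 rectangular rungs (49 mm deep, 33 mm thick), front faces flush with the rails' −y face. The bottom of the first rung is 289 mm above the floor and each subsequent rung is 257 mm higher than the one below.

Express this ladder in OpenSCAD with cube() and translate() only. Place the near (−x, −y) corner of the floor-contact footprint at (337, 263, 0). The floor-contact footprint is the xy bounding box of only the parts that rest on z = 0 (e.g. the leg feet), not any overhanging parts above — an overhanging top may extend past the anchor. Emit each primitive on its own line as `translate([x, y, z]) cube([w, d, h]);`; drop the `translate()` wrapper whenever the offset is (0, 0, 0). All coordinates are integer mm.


translate([337, 263, 0]) cube([32, 49, 2063]);
translate([666, 263, 0]) cube([32, 49, 2063]);
translate([369, 263, 289]) cube([297, 49, 33]);
translate([369, 263, 546]) cube([297, 49, 33]);
translate([369, 263, 803]) cube([297, 49, 33]);
translate([369, 263, 1060]) cube([297, 49, 33]);
translate([369, 263, 1317]) cube([297, 49, 33]);
translate([369, 263, 1574]) cube([297, 49, 33]);
translate([369, 263, 1831]) cube([297, 49, 33]);


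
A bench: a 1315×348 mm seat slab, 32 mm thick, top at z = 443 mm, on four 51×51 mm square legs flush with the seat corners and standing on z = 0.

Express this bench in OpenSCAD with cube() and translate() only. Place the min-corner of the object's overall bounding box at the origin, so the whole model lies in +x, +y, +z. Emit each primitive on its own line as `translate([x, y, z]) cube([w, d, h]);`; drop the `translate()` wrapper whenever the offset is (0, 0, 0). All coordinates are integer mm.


translate([0, 0, 411]) cube([1315, 348, 32]);
cube([51, 51, 411]);
translate([0, 297, 0]) cube([51, 51, 411]);
translate([1264, 0, 0]) cube([51, 51, 411]);
translate([1264, 297, 0]) cube([51, 51, 411]);


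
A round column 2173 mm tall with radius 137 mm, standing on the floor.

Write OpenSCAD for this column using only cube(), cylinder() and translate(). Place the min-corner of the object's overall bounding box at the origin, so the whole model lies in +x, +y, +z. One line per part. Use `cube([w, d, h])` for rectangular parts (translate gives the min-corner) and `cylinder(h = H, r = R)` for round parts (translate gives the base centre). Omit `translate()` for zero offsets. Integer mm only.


translate([137, 137, 0]) cylinder(h = 2173, r = 137);


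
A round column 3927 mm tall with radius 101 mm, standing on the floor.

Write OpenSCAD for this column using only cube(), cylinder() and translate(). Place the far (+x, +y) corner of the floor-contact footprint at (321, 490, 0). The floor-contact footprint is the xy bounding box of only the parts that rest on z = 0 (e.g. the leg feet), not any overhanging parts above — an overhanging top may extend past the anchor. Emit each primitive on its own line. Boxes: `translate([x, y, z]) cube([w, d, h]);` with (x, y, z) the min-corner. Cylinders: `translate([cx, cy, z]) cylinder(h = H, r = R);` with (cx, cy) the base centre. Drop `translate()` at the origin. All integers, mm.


translate([220, 389, 0]) cylinder(h = 3927, r = 101);


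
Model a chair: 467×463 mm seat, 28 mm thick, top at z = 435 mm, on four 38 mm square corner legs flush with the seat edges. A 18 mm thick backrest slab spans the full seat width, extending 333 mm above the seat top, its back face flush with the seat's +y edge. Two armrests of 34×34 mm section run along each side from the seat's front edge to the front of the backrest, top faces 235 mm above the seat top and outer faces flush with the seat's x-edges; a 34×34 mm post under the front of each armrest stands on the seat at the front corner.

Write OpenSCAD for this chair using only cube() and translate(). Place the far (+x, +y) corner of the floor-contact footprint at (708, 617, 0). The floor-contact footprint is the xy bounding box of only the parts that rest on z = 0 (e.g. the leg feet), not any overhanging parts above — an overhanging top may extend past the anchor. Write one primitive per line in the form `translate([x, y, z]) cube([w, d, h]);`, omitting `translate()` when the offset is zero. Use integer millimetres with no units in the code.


translate([241, 154, 407]) cube([467, 463, 28]);
translate([241, 154, 0]) cube([38, 38, 407]);
translate([670, 154, 0]) cube([38, 38, 407]);
translate([241, 579, 0]) cube([38, 38, 407]);
translate([670, 579, 0]) cube([38, 38, 407]);
translate([241, 599, 435]) cube([467, 18, 333]);
translate([241, 154, 636]) cube([34, 445, 34]);
translate([674, 154, 636]) cube([34, 445, 34]);
translate([241, 154, 435]) cube([34, 34, 201]);
translate([674, 154, 435]) cube([34, 34, 201]);


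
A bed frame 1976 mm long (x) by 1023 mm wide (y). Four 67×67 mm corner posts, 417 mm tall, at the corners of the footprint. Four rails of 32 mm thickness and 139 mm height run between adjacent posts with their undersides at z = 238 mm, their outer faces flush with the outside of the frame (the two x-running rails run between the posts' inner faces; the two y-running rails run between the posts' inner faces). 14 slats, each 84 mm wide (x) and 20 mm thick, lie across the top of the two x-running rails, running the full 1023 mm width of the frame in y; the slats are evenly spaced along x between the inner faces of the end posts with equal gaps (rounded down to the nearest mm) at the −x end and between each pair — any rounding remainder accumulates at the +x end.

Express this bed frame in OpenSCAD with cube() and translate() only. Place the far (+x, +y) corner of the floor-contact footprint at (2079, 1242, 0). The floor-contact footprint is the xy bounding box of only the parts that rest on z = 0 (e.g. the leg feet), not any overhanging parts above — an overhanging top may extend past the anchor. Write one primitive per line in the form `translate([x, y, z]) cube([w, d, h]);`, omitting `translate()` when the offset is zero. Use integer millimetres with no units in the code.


// slat z = rail_z + rail_h = 238 + 139 = 377
// slat gap = ⌊(1842 − 14·84) / 15⌋ = 44
translate([103, 219, 0]) cube([67, 67, 417]);
translate([103, 1175, 0]) cube([67, 67, 417]);
translate([2012, 219, 0]) cube([67, 67, 417]);
translate([2012, 1175, 0]) cube([67, 67, 417]);
translate([170, 219, 238]) cube([1842, 32, 139]);
translate([170, 1210, 238]) cube([1842, 32, 139]);
translate([103, 286, 238]) cube([32, 889, 139]);
translate([2047, 286, 238]) cube([32, 889, 139]);
translate([214, 219, 377]) cube([84, 1023, 20]);
translate([342, 219, 377]) cube([84, 1023, 20]);
translate([470, 219, 377]) cube([84, 1023, 20]);
translate([598, 219, 377]) cube([84, 1023, 20]);
translate([726, 219, 377]) cube([84, 1023, 20]);
translate([854, 219, 377]) cube([84, 1023, 20]);
translate([982, 219, 377]) cube([84, 1023, 20]);
translate([1110, 219, 377]) cube([84, 1023, 20]);
translate([1238, 219, 377]) cube([84, 1023, 20]);
translate([1366, 219, 377]) cube([84, 1023, 20]);
translate([1494, 219, 377]) cube([84, 1023, 20]);
translate([1622, 219, 377]) cube([84, 1023, 20]);
translate([1750, 219, 377]) cube([84, 1023, 20]);
translate([1878, 219, 377]) cube([84, 1023, 20]);


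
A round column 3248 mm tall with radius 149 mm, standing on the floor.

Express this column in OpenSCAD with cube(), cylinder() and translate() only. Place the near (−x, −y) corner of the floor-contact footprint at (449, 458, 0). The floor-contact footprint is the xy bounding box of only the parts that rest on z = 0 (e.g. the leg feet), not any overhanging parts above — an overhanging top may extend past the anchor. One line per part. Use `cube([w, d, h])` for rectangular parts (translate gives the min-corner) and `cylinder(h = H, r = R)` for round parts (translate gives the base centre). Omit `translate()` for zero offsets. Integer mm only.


translate([598, 607, 0]) cylinder(h = 3248, r = 149);


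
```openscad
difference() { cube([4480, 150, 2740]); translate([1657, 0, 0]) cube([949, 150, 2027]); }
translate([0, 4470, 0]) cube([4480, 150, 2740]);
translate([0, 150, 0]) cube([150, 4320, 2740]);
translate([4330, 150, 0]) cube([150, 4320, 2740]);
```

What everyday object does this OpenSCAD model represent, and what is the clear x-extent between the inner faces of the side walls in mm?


A single room. The interior width is 4180 mm.

Four walls enclosing a rectangle with a door in the front wall — a room. Outside width 4480 minus two 150 mm walls gives 4180 mm.


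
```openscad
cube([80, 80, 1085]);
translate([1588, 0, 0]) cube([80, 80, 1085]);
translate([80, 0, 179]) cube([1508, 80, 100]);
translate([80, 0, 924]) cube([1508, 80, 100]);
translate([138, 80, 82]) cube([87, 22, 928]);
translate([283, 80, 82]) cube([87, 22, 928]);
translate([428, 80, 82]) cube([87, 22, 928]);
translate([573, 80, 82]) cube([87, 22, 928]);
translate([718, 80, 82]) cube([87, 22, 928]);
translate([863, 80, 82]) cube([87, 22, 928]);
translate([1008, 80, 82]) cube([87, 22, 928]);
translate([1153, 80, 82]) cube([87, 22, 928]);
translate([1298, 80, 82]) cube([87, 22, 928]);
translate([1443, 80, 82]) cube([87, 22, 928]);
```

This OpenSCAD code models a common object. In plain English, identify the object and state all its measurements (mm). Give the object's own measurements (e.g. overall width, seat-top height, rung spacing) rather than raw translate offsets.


A fence section. Two 80×80 mm posts, 1085 mm tall, stand on the floor with a clear span of 1508 mm between their inner faces. Two horizontal rails of 80×100 mm section span the gap between the posts with their undersides at z = 179 mm and z = 924 mm, flush with the posts' −y face. 10 pickets, each 87 mm wide, 22 mm thick and 928 mm tall, are fixed to the +y face of the rails with their bottoms at z = 82 mm, spaced across the span with a 58 mm gap after the −x post and between neighbouring pickets and before the +x post.


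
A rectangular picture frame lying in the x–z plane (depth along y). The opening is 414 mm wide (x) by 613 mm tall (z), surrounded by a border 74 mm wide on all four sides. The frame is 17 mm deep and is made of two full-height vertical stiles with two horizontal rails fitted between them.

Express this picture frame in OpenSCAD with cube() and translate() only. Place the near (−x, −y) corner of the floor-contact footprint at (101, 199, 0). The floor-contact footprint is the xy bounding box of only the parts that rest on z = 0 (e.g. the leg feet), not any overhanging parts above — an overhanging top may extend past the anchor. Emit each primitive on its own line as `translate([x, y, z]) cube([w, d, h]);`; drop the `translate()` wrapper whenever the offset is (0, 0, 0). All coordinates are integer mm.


translate([101, 199, 0]) cube([74, 17, 761]);
translate([589, 199, 0]) cube([74, 17, 761]);
translate([175, 199, 0]) cube([414, 17, 74]);
translate([175, 199, 687]) cube([414, 17, 74]);


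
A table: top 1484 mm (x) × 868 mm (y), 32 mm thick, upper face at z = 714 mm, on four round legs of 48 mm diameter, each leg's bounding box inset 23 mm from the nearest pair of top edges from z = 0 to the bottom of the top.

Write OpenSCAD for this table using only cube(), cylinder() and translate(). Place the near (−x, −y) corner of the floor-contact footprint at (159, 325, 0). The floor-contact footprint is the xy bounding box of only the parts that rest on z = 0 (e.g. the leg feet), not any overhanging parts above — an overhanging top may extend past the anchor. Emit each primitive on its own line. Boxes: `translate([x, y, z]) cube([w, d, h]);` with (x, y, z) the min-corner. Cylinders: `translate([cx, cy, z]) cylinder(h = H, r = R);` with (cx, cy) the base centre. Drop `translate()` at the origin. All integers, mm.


translate([136, 302, 682]) cube([1484, 868, 32]);
translate([183, 349, 0]) cylinder(h = 682, r = 24);
translate([1573, 349, 0]) cylinder(h = 682, r = 24);
translate([183, 1123, 0]) cylinder(h = 682, r = 24);
translate([1573, 1123, 0]) cylinder(h = 682, r = 24);


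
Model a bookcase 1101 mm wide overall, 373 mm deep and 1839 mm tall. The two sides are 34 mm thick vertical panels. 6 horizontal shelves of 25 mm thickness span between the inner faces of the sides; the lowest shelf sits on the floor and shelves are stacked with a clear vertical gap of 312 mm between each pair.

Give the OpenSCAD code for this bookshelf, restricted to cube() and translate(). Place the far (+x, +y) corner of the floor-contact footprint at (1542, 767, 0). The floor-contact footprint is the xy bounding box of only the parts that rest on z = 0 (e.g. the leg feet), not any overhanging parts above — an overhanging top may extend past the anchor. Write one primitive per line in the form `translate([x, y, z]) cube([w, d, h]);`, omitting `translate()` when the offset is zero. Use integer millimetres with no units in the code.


translate([441, 394, 0]) cube([34, 373, 1839]);
translate([1508, 394, 0]) cube([34, 373, 1839]);
translate([475, 394, 0]) cube([1033, 373, 25]);
translate([475, 394, 337]) cube([1033, 373, 25]);
translate([475, 394, 674]) cube([1033, 373, 25]);
translate([475, 394, 1011]) cube([1033, 373, 25]);
translate([475, 394, 1348]) cube([1033, 373, 25]);
translate([475, 394, 1685]) cube([1033, 373, 25]);


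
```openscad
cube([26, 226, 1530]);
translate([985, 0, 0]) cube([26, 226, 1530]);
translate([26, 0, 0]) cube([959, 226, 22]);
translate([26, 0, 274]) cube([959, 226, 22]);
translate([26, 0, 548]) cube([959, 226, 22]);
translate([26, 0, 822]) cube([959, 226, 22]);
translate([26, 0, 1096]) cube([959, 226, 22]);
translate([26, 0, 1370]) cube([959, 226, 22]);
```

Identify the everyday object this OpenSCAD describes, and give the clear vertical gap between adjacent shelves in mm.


A bookshelf. The clear shelf gap is 252 mm.

Two tall side panels with 6 horizontal boards between them — a bookshelf. The first two shelf undersides are at z = 0 and z = 274; with shelf thickness 22, the clear gap is 274 − 0 − 22 = 252 mm.


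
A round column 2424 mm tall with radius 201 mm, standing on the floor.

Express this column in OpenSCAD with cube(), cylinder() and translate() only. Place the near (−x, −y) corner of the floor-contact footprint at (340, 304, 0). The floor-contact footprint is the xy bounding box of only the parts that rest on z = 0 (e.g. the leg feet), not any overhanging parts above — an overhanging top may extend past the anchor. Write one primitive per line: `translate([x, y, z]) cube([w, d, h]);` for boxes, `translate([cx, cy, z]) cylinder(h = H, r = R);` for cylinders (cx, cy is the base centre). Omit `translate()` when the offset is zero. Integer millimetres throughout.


translate([541, 505, 0]) cylinder(h = 2424, r = 201);


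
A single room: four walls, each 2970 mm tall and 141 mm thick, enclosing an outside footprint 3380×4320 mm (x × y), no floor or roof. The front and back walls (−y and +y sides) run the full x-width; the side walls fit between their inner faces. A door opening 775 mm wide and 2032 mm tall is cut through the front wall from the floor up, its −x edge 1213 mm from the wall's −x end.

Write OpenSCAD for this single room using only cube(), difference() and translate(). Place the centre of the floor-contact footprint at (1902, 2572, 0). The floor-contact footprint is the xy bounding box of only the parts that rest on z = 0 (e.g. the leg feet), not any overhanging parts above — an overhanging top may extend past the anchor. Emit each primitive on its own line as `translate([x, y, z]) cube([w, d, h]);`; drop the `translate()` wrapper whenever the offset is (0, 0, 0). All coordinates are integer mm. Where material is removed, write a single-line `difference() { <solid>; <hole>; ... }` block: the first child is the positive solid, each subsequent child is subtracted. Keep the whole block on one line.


difference() { translate([212, 412, 0]) cube([3380, 141, 2970]); translate([1425, 412, 0]) cube([775, 141, 2032]); }
translate([212, 4591, 0]) cube([3380, 141, 2970]);
translate([212, 553, 0]) cube([141, 4038, 2970]);
translate([3451, 553, 0]) cube([141, 4038, 2970]);


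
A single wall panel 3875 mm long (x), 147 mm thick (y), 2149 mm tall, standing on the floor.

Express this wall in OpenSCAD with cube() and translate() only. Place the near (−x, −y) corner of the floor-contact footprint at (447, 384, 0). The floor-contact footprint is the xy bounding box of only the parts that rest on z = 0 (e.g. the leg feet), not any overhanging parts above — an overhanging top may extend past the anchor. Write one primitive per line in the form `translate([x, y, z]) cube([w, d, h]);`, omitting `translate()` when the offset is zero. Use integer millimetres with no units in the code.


translate([447, 384, 0]) cube([3875, 147, 2149]);


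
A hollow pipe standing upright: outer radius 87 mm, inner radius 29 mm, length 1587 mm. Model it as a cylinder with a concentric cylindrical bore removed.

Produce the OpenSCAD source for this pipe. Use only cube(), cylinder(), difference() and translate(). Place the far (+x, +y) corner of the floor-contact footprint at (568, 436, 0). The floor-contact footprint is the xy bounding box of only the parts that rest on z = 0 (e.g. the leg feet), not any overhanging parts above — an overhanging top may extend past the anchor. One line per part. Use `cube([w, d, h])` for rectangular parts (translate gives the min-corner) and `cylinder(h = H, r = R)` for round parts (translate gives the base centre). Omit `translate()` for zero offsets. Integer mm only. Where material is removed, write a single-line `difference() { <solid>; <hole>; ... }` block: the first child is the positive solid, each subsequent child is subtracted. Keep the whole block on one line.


difference() { translate([481, 349, 0]) cylinder(h = 1587, r = 87); translate([481, 349, 0]) cylinder(h = 1587, r = 29); }


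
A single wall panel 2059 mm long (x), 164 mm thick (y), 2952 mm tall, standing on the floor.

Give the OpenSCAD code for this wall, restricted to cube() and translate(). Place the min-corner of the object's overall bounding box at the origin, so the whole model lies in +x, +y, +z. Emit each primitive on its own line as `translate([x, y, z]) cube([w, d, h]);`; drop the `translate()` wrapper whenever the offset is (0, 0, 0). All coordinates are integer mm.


cube([2059, 164, 2952]);


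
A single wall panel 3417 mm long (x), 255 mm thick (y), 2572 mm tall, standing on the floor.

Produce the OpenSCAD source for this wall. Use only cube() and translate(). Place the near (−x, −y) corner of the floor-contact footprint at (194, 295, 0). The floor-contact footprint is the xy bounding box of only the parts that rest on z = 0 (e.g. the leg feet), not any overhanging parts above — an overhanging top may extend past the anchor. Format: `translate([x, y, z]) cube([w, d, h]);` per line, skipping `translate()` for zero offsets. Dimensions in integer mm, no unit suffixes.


translate([194, 295, 0]) cube([3417, 255, 2572]);


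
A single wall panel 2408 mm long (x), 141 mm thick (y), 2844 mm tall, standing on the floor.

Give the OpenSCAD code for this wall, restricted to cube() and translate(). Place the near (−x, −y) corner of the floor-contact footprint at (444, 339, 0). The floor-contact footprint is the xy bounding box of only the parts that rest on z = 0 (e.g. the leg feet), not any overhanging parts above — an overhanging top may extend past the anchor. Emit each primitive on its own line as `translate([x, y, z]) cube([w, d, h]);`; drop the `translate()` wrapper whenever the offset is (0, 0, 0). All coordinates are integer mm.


translate([444, 339, 0]) cube([2408, 141, 2844]);


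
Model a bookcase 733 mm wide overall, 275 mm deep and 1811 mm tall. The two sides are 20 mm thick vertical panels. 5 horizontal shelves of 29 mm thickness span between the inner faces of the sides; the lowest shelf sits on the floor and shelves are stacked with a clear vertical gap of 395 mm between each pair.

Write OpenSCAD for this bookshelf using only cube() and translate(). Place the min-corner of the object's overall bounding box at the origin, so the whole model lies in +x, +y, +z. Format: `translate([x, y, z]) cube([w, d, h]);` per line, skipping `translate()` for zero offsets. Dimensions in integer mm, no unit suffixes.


cube([20, 275, 1811]);
translate([713, 0, 0]) cube([20, 275, 1811]);
translate([20, 0, 0]) cube([693, 275, 29]);
translate([20, 0, 424]) cube([693, 275, 29]);
translate([20, 0, 848]) cube([693, 275, 29]);
translate([20, 0, 1272]) cube([693, 275, 29]);
translate([20, 0, 1696]) cube([693, 275, 29]);


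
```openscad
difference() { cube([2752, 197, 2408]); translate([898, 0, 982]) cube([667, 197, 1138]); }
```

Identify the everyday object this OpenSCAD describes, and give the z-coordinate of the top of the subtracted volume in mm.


A wall with a window opening. The window head height is 2120 mm.

A wall with a rectangular opening subtracted — a window. Sill at z = 982, opening 1138 mm tall, so the head is at 982 + 1138 = 2120 mm.


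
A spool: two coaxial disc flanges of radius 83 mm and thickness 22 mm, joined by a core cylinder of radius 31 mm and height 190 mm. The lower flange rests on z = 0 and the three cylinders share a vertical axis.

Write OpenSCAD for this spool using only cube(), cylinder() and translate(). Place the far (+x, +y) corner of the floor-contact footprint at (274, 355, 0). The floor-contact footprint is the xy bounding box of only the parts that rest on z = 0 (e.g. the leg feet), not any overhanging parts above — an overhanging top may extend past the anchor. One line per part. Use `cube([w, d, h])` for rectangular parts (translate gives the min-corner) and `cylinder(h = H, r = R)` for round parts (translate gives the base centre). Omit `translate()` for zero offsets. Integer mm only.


translate([191, 272, 0]) cylinder(h = 22, r = 83);
translate([191, 272, 22]) cylinder(h = 190, r = 31);
translate([191, 272, 212]) cylinder(h = 22, r = 83);


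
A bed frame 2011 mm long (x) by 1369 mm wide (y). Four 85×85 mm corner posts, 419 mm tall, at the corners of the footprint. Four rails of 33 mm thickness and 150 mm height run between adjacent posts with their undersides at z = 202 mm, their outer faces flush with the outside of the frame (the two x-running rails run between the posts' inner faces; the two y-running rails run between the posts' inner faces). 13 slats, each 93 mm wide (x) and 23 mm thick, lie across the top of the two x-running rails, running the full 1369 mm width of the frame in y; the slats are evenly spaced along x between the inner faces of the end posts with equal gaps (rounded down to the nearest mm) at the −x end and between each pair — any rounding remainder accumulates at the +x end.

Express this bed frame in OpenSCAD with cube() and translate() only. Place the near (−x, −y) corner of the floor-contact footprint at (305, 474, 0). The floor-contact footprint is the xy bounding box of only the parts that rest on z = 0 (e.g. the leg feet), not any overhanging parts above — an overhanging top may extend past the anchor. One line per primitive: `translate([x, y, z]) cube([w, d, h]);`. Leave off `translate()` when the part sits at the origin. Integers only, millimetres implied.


translate([305, 474, 0]) cube([85, 85, 419]);
translate([305, 1758, 0]) cube([85, 85, 419]);
translate([2231, 474, 0]) cube([85, 85, 419]);
translate([2231, 1758, 0]) cube([85, 85, 419]);
translate([390, 474, 202]) cube([1841, 33, 150]);
translate([390, 1810, 202]) cube([1841, 33, 150]);
translate([305, 559, 202]) cube([33, 1199, 150]);
translate([2283, 559, 202]) cube([33, 1199, 150]);
translate([435, 474, 352]) cube([93, 1369, 23]);
translate([573, 474, 352]) cube([93, 1369, 23]);
translate([711, 474, 352]) cube([93, 1369, 23]);
translate([849, 474, 352]) cube([93, 1369, 23]);
translate([987, 474, 352]) cube([93, 1369, 23]);
translate([1125, 474, 352]) cube([93, 1369, 23]);
translate([1263, 474, 352]) cube([93, 1369, 23]);
translate([1401, 474, 352]) cube([93, 1369, 23]);
translate([1539, 474, 352]) cube([93, 1369, 23]);
translate([1677, 474, 352]) cube([93, 1369, 23]);
translate([1815, 474, 352]) cube([93, 1369, 23]);
translate([1953, 474, 352]) cube([93, 1369, 23]);
translate([2091, 474, 352]) cube([93, 1369, 23]);


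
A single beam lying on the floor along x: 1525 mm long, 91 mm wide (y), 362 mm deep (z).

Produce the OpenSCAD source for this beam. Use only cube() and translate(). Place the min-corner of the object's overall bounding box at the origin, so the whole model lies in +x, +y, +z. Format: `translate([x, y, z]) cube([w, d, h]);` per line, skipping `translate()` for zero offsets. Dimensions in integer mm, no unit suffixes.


cube([1525, 91, 362]);


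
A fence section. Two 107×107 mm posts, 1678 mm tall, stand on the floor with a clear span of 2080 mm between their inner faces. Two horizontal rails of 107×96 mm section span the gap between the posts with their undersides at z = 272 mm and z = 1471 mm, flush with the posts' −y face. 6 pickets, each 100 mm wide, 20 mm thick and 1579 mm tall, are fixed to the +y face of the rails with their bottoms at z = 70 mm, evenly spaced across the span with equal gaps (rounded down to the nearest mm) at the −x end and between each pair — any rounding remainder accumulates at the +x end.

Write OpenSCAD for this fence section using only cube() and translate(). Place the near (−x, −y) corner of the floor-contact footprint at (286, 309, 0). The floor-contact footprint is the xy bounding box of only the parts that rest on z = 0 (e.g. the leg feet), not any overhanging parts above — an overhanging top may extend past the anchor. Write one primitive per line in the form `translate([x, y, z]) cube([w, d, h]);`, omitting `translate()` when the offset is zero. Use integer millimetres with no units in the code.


translate([286, 309, 0]) cube([107, 107, 1678]);
translate([2473, 309, 0]) cube([107, 107, 1678]);
translate([393, 309, 272]) cube([2080, 107, 96]);
translate([393, 309, 1471]) cube([2080, 107, 96]);
translate([604, 416, 70]) cube([100, 20, 1579]);
translate([915, 416, 70]) cube([100, 20, 1579]);
translate([1226, 416, 70]) cube([100, 20, 1579]);
translate([1537, 416, 70]) cube([100, 20, 1579]);
translate([1848, 416, 70]) cube([100, 20, 1579]);
translate([2159, 416, 70]) cube([100, 20, 1579]);


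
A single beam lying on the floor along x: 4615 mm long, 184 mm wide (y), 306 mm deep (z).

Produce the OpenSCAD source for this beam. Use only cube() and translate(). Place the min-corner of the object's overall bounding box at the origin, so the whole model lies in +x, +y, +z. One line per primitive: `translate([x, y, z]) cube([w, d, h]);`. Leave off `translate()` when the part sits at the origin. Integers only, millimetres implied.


cube([4615, 184, 306]);


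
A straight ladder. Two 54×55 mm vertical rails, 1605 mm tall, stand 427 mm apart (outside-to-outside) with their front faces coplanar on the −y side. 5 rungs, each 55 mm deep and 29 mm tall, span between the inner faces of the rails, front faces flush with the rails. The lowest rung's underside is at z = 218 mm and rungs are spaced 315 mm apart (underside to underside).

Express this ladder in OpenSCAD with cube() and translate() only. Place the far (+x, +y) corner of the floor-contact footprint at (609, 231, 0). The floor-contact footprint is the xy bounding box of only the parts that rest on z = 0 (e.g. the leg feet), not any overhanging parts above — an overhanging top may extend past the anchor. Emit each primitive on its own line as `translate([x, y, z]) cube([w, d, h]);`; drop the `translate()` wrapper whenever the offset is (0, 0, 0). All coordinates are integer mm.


translate([182, 176, 0]) cube([54, 55, 1605]);
translate([555, 176, 0]) cube([54, 55, 1605]);
translate([236, 176, 218]) cube([319, 55, 29]);
translate([236, 176, 533]) cube([319, 55, 29]);
translate([236, 176, 848]) cube([319, 55, 29]);
translate([236, 176, 1163]) cube([319, 55, 29]);
translate([236, 176, 1478]) cube([319, 55, 29]);


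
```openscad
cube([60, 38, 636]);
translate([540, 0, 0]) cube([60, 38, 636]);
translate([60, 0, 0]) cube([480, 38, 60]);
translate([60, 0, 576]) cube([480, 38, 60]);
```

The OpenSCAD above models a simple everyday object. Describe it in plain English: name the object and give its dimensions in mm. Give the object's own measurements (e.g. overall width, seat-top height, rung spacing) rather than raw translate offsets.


A rectangular picture frame lying in the x–z plane (depth along y). The opening is 480 mm wide (x) by 516 mm tall (z), surrounded by a border 60 mm wide on all four sides. The frame is 38 mm deep and is made of two full-height vertical stiles with two horizontal rails fitted between them.


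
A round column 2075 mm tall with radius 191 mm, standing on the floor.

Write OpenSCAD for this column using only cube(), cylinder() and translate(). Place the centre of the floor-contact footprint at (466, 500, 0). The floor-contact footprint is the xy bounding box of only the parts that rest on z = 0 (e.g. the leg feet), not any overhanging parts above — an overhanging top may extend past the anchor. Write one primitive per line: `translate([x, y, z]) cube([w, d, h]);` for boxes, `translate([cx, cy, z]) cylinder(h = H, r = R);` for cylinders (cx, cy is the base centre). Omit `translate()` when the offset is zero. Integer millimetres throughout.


translate([466, 500, 0]) cylinder(h = 2075, r = 191);


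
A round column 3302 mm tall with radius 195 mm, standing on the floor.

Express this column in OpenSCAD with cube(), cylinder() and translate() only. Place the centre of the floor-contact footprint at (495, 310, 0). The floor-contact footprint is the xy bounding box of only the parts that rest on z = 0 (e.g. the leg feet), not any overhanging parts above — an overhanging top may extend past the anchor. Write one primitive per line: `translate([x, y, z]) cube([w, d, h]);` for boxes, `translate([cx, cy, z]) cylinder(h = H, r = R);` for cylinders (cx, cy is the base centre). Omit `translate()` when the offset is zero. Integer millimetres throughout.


translate([495, 310, 0]) cylinder(h = 3302, r = 195);


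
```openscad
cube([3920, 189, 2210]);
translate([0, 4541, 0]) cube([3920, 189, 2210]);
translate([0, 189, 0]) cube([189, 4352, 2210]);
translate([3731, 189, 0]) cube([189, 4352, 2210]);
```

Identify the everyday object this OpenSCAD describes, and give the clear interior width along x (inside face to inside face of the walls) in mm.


A house (or room) frame. The interior width is 3542 mm.

Four 2210 mm walls enclosing a rectangle with no floor or roof — a room or house frame. Outside width is 3920 mm and wall thickness is 189 mm, so the interior width is 3920 − 2 × 189 = 3542 mm.


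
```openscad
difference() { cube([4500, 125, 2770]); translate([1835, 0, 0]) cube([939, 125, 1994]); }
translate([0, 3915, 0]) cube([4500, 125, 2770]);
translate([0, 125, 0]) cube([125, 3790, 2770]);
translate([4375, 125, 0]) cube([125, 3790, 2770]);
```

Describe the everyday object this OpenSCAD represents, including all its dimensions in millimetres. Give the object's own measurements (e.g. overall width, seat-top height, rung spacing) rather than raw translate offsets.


A single room: four walls, each 2770 mm tall and 125 mm thick, enclosing an outside footprint 4500×4040 mm (x × y), no floor or roof. The front and back walls (−y and +y sides) run the full x-width; the side walls fit between their inner faces. A door opening 939 mm wide and 1994 mm tall is cut through the front wall from the floor up, its −x edge 1835 mm from the wall's −x end.


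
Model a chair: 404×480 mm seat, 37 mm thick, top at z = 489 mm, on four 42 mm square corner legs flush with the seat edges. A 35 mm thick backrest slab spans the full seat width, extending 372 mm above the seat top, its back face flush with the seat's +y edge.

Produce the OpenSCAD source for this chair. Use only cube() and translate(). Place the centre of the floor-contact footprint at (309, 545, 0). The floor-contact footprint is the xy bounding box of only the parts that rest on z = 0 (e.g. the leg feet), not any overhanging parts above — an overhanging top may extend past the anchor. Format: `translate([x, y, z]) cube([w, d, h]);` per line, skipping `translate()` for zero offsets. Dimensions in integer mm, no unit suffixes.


translate([107, 305, 452]) cube([404, 480, 37]);
translate([107, 305, 0]) cube([42, 42, 452]);
translate([469, 305, 0]) cube([42, 42, 452]);
translate([107, 743, 0]) cube([42, 42, 452]);
translate([469, 743, 0]) cube([42, 42, 452]);
translate([107, 750, 489]) cube([404, 35, 372]);


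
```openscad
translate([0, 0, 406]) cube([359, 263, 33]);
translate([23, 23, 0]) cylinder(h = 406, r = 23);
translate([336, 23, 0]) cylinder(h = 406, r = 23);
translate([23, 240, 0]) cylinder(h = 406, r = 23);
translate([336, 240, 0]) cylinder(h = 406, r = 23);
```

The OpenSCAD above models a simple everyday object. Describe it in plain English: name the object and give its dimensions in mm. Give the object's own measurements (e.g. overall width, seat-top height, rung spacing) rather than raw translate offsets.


A simple wooden stool: a rectangular seat 359 mm (x) by 263 mm (y), 33 mm thick, top face at z = 439 mm, on four round legs, each 46 mm in diameter. The legs rest on z = 0, each leg's axis is inset half a diameter from the nearest pair of seat edges (so the leg's bounding box is flush with the corner).


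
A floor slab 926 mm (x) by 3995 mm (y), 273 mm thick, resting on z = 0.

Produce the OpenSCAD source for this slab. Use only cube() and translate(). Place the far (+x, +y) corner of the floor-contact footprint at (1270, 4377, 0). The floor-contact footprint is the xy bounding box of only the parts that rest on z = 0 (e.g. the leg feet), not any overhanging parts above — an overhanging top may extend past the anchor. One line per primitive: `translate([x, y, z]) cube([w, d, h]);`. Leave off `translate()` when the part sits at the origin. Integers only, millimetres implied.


translate([344, 382, 0]) cube([926, 3995, 273]);


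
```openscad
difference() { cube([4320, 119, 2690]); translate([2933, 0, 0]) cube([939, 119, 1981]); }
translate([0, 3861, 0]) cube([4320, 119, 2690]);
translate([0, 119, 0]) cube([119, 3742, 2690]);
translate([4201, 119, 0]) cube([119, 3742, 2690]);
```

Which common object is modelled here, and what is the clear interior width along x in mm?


A single room. The interior width is 4082 mm.

Four walls enclosing a rectangle with a door in the front wall — a room. Outside width 4320 minus two 119 mm walls gives 4082 mm.


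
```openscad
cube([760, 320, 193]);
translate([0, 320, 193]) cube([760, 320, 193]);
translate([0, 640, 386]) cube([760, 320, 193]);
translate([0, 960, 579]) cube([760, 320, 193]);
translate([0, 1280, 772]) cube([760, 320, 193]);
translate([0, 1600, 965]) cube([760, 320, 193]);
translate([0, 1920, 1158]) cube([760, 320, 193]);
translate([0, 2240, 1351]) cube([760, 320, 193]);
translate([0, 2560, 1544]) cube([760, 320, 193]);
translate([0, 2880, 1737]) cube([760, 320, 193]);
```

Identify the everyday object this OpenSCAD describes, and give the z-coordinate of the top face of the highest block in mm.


A staircase. The total rise is 1930 mm.

10 identical blocks, each offset up and back from the previous — a staircase. Each step is 193 mm tall and there are 10 of them, so the total rise is 10 × 193 = 1930 mm.


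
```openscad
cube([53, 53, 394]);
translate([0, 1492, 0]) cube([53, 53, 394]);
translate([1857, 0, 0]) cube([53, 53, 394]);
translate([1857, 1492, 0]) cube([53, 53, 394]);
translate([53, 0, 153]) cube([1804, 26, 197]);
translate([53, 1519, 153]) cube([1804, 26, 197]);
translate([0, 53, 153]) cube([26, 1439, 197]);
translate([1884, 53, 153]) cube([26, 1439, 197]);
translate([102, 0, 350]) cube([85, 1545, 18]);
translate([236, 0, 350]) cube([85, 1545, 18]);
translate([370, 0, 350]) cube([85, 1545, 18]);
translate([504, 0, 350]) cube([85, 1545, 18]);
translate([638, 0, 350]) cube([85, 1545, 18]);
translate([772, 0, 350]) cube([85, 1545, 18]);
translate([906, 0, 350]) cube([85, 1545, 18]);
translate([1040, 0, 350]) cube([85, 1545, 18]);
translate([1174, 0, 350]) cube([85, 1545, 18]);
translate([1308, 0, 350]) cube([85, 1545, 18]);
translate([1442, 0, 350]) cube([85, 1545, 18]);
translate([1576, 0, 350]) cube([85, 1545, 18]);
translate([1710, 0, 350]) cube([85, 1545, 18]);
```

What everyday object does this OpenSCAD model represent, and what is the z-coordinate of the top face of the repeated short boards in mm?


A bed frame. The slat-top height is 368 mm.

Four posts, four rails, and a row of slats — a bed frame. Slats sit on the rails at z = 153 + 197 = 350; with slat thickness 18, the top is 368 mm.


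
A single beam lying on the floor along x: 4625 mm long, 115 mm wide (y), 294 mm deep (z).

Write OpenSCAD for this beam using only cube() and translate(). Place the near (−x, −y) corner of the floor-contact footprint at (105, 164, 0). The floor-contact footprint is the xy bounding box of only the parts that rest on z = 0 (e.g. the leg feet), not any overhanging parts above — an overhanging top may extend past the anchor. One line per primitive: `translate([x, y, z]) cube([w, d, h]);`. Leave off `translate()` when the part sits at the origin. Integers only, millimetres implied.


translate([105, 164, 0]) cube([4625, 115, 294]);


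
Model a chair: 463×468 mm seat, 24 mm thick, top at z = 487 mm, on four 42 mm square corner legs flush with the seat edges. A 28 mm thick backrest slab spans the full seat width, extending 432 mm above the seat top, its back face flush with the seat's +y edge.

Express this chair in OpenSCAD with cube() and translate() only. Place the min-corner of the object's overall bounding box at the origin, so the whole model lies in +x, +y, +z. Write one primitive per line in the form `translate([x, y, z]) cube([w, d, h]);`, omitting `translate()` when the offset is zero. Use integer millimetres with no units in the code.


translate([0, 0, 463]) cube([463, 468, 24]);
cube([42, 42, 463]);
translate([421, 0, 0]) cube([42, 42, 463]);
translate([0, 426, 0]) cube([42, 42, 463]);
translate([421, 426, 0]) cube([42, 42, 463]);
translate([0, 440, 487]) cube([463, 28, 432]);
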